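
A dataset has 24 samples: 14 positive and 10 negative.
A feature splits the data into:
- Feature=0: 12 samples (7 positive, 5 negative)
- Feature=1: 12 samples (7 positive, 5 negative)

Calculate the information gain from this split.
0.0000 bits

Information Gain = H(Y) - H(Y|Feature)

Before split:
P(positive) = 14/24 = 0.5833
H(Y) = 0.9799 bits

After split:
Feature=0: H = 0.9799 bits (weight = 12/24)
Feature=1: H = 0.9799 bits (weight = 12/24)
H(Y|Feature) = (12/24)×0.9799 + (12/24)×0.9799 = 0.9799 bits

Information Gain = 0.9799 - 0.9799 = 0.0000 bits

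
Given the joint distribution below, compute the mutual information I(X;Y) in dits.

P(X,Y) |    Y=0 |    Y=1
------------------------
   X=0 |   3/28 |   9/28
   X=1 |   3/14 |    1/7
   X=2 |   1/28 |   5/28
0.0321 dits

Mutual information: I(X;Y) = H(X) + H(Y) - H(X,Y)

Marginals:
P(X) = (3/7, 5/14, 3/14), H(X) = 0.4608 dits
P(Y) = (5/14, 9/14), H(Y) = 0.2831 dits

Joint entropy: H(X,Y) = 0.7117 dits

I(X;Y) = 0.4608 + 0.2831 - 0.7117 = 0.0321 dits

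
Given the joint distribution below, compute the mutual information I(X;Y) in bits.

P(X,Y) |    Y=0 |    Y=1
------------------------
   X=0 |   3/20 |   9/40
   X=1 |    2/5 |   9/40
0.0395 bits

Mutual information: I(X;Y) = H(X) + H(Y) - H(X,Y)

Marginals:
P(X) = (3/8, 5/8), H(X) = 0.9544 bits
P(Y) = (11/20, 9/20), H(Y) = 0.9928 bits

Joint entropy: H(X,Y) = 1.9077 bits

I(X;Y) = 0.9544 + 0.9928 - 1.9077 = 0.0395 bits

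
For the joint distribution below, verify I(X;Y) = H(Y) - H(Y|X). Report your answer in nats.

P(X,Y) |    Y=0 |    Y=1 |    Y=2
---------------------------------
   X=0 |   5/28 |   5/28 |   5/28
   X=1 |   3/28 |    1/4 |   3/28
I(X;Y) = 0.0215 nats

Mutual information has multiple equivalent forms:
- I(X;Y) = H(X) - H(X|Y)
- I(X;Y) = H(Y) - H(Y|X)
- I(X;Y) = H(X) + H(Y) - H(X,Y)

Computing all quantities:
H(X) = 0.6906, H(Y) = 1.0790, H(X,Y) = 1.7481
H(X|Y) = 0.6691, H(Y|X) = 1.0575

Verification:
H(X) - H(X|Y) = 0.6906 - 0.6691 = 0.0215
H(Y) - H(Y|X) = 1.0790 - 1.0575 = 0.0215
H(X) + H(Y) - H(X,Y) = 0.6906 + 1.0790 - 1.7481 = 0.0215

All forms give I(X;Y) = 0.0215 nats. ✓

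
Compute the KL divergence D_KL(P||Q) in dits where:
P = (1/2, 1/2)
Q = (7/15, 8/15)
0.0010 dits

KL divergence: D_KL(P||Q) = Σ p(x) log(p(x)/q(x))

Computing term by term:
  x=0: 1/2 × log_10[(1/2)/(7/15)] = 1/2 × 0.0300 = 0.0150
  x=1: 1/2 × log_10[(1/2)/(8/15)] = 1/2 × -0.0280 = -0.0140

D_KL(P||Q) = 0.0010 dits

Note: KL divergence is always non-negative and equals 0 iff P = Q.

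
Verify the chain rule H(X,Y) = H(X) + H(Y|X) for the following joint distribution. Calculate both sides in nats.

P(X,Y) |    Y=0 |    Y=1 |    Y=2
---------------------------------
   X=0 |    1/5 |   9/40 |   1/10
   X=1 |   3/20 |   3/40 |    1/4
H(X,Y) = 1.7132, H(X) = 0.6919, H(Y|X) = 1.0213 (all in nats)

Chain rule: H(X,Y) = H(X) + H(Y|X)

Left side — joint entropy directly:
H(X,Y) = -Σ p(x,y) log p(x,y) = 1.7132 nats

Right side — compute H(Y|X) from the conditional distributions:
P(X) = (21/40, 19/40), so H(X) = 0.6919 nats
H(Y|X) = Σ_x P(X=x) · H(Y|X=x):
  P(Y|X=0) = (8/21, 3/7, 4/21), H(Y|X=0) = 1.0466, weight P(X=0) = 21/40
  P(Y|X=1) = (6/19, 3/19, 10/19), H(Y|X=1) = 0.9933, weight P(X=1) = 19/40
H(Y|X) = 1.0213 nats

H(X) + H(Y|X) = 0.6919 + 1.0213 = 1.7132 nats

Both sides equal 1.7132 nats. ✓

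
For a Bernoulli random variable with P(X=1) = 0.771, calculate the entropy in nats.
0.5381 nats

The binary entropy function is:
H(p) = -p log(p) - (1-p) log(1-p)

H(0.771) = -0.771 × log_e(0.771) - 0.229 × log_e(0.229)
H(0.771) = 0.5381 nats

Note: Binary entropy is maximized at p=0.5 (H=1 bit) and minimized at p=0 or p=1 (H=0).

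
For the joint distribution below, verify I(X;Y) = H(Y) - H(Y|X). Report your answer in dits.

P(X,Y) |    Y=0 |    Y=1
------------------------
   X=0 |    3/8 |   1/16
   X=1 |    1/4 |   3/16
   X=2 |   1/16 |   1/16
I(X;Y) = 0.0244 dits

Mutual information has multiple equivalent forms:
- I(X;Y) = H(X) - H(X|Y)
- I(X;Y) = H(Y) - H(Y|X)
- I(X;Y) = H(X) + H(Y) - H(X,Y)

Computing all quantities:
H(X) = 0.4270, H(Y) = 0.2697, H(X,Y) = 0.6723
H(X|Y) = 0.4026, H(Y|X) = 0.2453

Verification:
H(X) - H(X|Y) = 0.4270 - 0.4026 = 0.0244
H(Y) - H(Y|X) = 0.2697 - 0.2453 = 0.0244
H(X) + H(Y) - H(X,Y) = 0.4270 + 0.2697 - 0.6723 = 0.0244

All forms give I(X;Y) = 0.0244 dits. ✓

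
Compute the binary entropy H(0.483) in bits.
0.9992 bits

The binary entropy function is:
H(p) = -p log(p) - (1-p) log(1-p)

H(0.483) = -0.483 × log_2(0.483) - 0.517 × log_2(0.517)
H(0.483) = 0.9992 bits

Note: Binary entropy is maximized at p=0.5 (H=1 bit) and minimized at p=0 or p=1 (H=0).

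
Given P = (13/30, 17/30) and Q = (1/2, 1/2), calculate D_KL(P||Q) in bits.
0.0129 bits

KL divergence: D_KL(P||Q) = Σ p(x) log(p(x)/q(x))

Computing term by term:
  x=0: 13/30 × log_2[(13/30)/(1/2)] = 13/30 × -0.2065 = -0.0895
  x=1: 17/30 × log_2[(17/30)/(1/2)] = 17/30 × 0.1806 = 0.1023

D_KL(P||Q) = 0.0129 bits

Note: KL divergence is always non-negative and equals 0 iff P = Q.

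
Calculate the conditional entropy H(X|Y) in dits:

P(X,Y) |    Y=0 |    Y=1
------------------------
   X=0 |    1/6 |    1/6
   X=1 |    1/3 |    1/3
0.2764 dits

Using the chain rule: H(X|Y) = H(X,Y) - H(Y)

First, compute H(X,Y) = 0.5775 dits

Marginal P(Y) = (1/2, 1/2)
H(Y) = 0.3010 dits

H(X|Y) = H(X,Y) - H(Y) = 0.5775 - 0.3010 = 0.2764 dits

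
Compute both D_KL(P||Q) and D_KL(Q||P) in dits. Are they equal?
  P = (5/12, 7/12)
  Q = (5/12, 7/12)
D_KL(P||Q) = 0.0000, D_KL(Q||P) = 0.0000

KL divergence is not symmetric: D_KL(P||Q) ≠ D_KL(Q||P) in general.

D_KL(P||Q) = 0.0000 dits
D_KL(Q||P) = 0.0000 dits

In this case they happen to be equal (to 4 decimal places).

This asymmetry is why KL divergence is not a true distance metric.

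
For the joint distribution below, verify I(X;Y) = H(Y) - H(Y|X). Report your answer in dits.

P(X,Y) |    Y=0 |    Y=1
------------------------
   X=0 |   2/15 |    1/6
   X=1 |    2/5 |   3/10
I(X;Y) = 0.0030 dits

Mutual information has multiple equivalent forms:
- I(X;Y) = H(X) - H(X|Y)
- I(X;Y) = H(Y) - H(Y|X)
- I(X;Y) = H(X) + H(Y) - H(X,Y)

Computing all quantities:
H(X) = 0.2653, H(Y) = 0.3001, H(X,Y) = 0.5624
H(X|Y) = 0.2623, H(Y|X) = 0.2971

Verification:
H(X) - H(X|Y) = 0.2653 - 0.2623 = 0.0030
H(Y) - H(Y|X) = 0.3001 - 0.2971 = 0.0030
H(X) + H(Y) - H(X,Y) = 0.2653 + 0.3001 - 0.5624 = 0.0030

All forms give I(X;Y) = 0.0030 dits. ✓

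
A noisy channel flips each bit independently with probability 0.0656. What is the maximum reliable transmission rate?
0.6507 bits

For a binary symmetric channel (BSC) with error probability p:
Capacity C = 1 - H(p) bits per symbol

where H(p) = -p log₂(p) - (1-p) log₂(1-p) is the binary entropy function.

H(0.0656) = 0.3493 bits
C = 1 - 0.3493 = 0.6507 bits per symbol

This means we can reliably transmit up to 0.6507 bits of information per channel use.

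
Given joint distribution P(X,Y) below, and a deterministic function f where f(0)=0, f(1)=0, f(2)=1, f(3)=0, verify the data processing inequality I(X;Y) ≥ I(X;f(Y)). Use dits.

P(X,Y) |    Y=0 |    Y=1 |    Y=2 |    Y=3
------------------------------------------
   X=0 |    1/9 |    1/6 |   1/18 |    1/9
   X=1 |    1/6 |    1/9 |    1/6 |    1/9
I(X;Y) = 0.0148, I(X;f(Y)) = 0.0099, inequality holds: 0.0148 ≥ 0.0099

Data Processing Inequality: For any Markov chain X → Y → Z, we have I(X;Y) ≥ I(X;Z).

Here Z = f(Y) is a deterministic function of Y, forming X → Y → Z.

Original I(X;Y) = 0.0148 dits

After applying f:
P(X,Z) where Z=f(Y):
- P(X,Z=0) = P(X,Y=0) + P(X,Y=1) + P(X,Y=3)
- P(X,Z=1) = P(X,Y=2)

I(X;Z) = I(X;f(Y)) = 0.0099 dits

Verification: 0.0148 ≥ 0.0099 ✓

Information cannot be created by processing; the function f can only lose information about X.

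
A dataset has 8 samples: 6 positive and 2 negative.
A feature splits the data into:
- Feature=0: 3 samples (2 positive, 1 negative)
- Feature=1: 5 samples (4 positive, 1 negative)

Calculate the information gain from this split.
0.0157 bits

Information Gain = H(Y) - H(Y|Feature)

Before split:
P(positive) = 6/8 = 0.7500
H(Y) = 0.8113 bits

After split:
Feature=0: H = 0.9183 bits (weight = 3/8)
Feature=1: H = 0.7219 bits (weight = 5/8)
H(Y|Feature) = (3/8)×0.9183 + (5/8)×0.7219 = 0.7956 bits

Information Gain = 0.8113 - 0.7956 = 0.0157 bits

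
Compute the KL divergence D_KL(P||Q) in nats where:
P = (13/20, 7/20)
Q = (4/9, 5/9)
0.0854 nats

KL divergence: D_KL(P||Q) = Σ p(x) log(p(x)/q(x))

Computing term by term:
  x=0: 13/20 × log_e[(13/20)/(4/9)] = 13/20 × 0.3801 = 0.2471
  x=1: 7/20 × log_e[(7/20)/(5/9)] = 7/20 × -0.4620 = -0.1617

D_KL(P||Q) = 0.0854 nats

Note: KL divergence is always non-negative and equals 0 iff P = Q.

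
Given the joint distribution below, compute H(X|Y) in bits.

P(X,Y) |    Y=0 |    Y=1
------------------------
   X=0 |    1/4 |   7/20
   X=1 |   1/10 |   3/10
0.9493 bits

Using the chain rule: H(X|Y) = H(X,Y) - H(Y)

First, compute H(X,Y) = 1.8834 bits

Marginal P(Y) = (7/20, 13/20)
H(Y) = 0.9341 bits

H(X|Y) = H(X,Y) - H(Y) = 1.8834 - 0.9341 = 0.9493 bits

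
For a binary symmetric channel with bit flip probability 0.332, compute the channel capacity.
0.0830 bits

For a binary symmetric channel (BSC) with error probability p:
Capacity C = 1 - H(p) bits per symbol

where H(p) = -p log₂(p) - (1-p) log₂(1-p) is the binary entropy function.

H(0.332) = 0.9170 bits
C = 1 - 0.9170 = 0.0830 bits per symbol

This means we can reliably transmit up to 0.0830 bits of information per channel use.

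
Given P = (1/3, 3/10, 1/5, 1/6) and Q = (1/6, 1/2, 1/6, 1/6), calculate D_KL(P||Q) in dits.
0.0496 dits

KL divergence: D_KL(P||Q) = Σ p(x) log(p(x)/q(x))

Computing term by term:
  x=0: 1/3 × log_10[(1/3)/(1/6)] = 1/3 × 0.3010 = 0.1003
  x=1: 3/10 × log_10[(3/10)/(1/2)] = 3/10 × -0.2218 = -0.0666
  x=2: 1/5 × log_10[(1/5)/(1/6)] = 1/5 × 0.0792 = 0.0158
  x=3: 1/6 × log_10[(1/6)/(1/6)] = 1/6 × 0.0000 = 0.0000

D_KL(P||Q) = 0.0496 dits

Note: KL divergence is always non-negative and equals 0 iff P = Q.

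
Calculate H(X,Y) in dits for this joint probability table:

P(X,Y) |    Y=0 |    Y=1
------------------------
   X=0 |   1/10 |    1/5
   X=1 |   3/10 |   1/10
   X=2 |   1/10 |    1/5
0.7365 dits

Joint entropy is H(X,Y) = -Σ_{x,y} p(x,y) log p(x,y).

Summing over all non-zero entries:
H(X,Y) = -[1/10·log_10(1/10) + 1/5·log_10(1/5) + 3/10·log_10(3/10) + 1/10·log_10(1/10) + 1/10·log_10(1/10) + 1/5·log_10(1/5)]
H(X,Y) = 0.7365 dits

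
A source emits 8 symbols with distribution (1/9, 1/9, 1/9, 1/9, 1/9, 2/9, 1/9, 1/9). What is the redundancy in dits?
0.0157 dits

Redundancy measures how far a source is from maximum entropy:
R = H_max - H(X)

Maximum entropy for 8 symbols: H_max = log_10(8) = 0.9031 dits
Actual entropy: H(X) = 0.8873 dits
Redundancy: R = 0.9031 - 0.8873 = 0.0157 dits

This redundancy represents potential for compression: the source could be compressed by 0.0157 dits per symbol.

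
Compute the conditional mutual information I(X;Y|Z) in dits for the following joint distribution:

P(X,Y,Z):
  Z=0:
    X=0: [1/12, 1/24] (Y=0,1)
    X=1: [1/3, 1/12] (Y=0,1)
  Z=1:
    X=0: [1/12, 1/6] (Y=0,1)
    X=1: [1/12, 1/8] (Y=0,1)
0.0024 dits

Conditional mutual information: I(X;Y|Z) = H(X|Z) + H(Y|Z) - H(X,Y|Z)

H(Z) = 0.2995
H(X,Z) = 0.5637 → H(X|Z) = 0.2642
H(Y,Z) = 0.5571 → H(Y|Z) = 0.2576
H(X,Y,Z) = 0.8189 → H(X,Y|Z) = 0.5193

I(X;Y|Z) = 0.2642 + 0.2576 - 0.5193 = 0.0024 dits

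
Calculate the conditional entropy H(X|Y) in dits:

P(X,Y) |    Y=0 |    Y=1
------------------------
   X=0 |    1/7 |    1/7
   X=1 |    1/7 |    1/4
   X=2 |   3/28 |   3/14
0.4690 dits

Using the chain rule: H(X|Y) = H(X,Y) - H(Y)

First, compute H(X,Y) = 0.7600 dits

Marginal P(Y) = (11/28, 17/28)
H(Y) = 0.2910 dits

H(X|Y) = H(X,Y) - H(Y) = 0.7600 - 0.2910 = 0.4690 dits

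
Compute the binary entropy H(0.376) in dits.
0.2875 dits

The binary entropy function is:
H(p) = -p log(p) - (1-p) log(1-p)

H(0.376) = -0.376 × log_10(0.376) - 0.624 × log_10(0.624)
H(0.376) = 0.2875 dits

Note: Binary entropy is maximized at p=0.5 (H=1 bit) and minimized at p=0 or p=1 (H=0).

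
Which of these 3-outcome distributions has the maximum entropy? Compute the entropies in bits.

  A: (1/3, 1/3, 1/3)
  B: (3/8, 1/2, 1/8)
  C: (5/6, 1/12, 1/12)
A

For a discrete distribution over n outcomes, entropy is maximized by the uniform distribution.

Computing entropies:
H(A) = 1.5850 bits
H(B) = 1.4056 bits
H(C) = 0.8167 bits

The uniform distribution (where all probabilities equal 1/3) achieves the maximum entropy of log_2(3) = 1.5850 bits.

Distribution A has the highest entropy.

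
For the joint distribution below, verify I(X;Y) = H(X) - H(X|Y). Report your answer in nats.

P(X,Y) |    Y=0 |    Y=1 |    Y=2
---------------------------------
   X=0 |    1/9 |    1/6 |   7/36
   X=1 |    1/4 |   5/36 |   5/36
I(X;Y) = 0.0318 nats

Mutual information has multiple equivalent forms:
- I(X;Y) = H(X) - H(X|Y)
- I(X;Y) = H(Y) - H(Y|X)
- I(X;Y) = H(X) + H(Y) - H(X,Y)

Computing all quantities:
H(X) = 0.6916, H(Y) = 1.0963, H(X,Y) = 1.7561
H(X|Y) = 0.6598, H(Y|X) = 1.0645

Verification:
H(X) - H(X|Y) = 0.6916 - 0.6598 = 0.0318
H(Y) - H(Y|X) = 1.0963 - 1.0645 = 0.0318
H(X) + H(Y) - H(X,Y) = 0.6916 + 1.0963 - 1.7561 = 0.0318

All forms give I(X;Y) = 0.0318 nats. ✓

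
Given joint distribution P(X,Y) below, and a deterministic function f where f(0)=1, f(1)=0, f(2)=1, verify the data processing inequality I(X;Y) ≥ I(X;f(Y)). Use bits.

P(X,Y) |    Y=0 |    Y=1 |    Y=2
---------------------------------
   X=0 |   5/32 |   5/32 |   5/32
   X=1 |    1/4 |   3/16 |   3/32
I(X;Y) = 0.0264, I(X;f(Y)) = 0.0003, inequality holds: 0.0264 ≥ 0.0003

Data Processing Inequality: For any Markov chain X → Y → Z, we have I(X;Y) ≥ I(X;Z).

Here Z = f(Y) is a deterministic function of Y, forming X → Y → Z.

Original I(X;Y) = 0.0264 bits

After applying f:
P(X,Z) where Z=f(Y):
- P(X,Z=0) = P(X,Y=1)
- P(X,Z=1) = P(X,Y=0) + P(X,Y=2)

I(X;Z) = I(X;f(Y)) = 0.0003 bits

Verification: 0.0264 ≥ 0.0003 ✓

Information cannot be created by processing; the function f can only lose information about X.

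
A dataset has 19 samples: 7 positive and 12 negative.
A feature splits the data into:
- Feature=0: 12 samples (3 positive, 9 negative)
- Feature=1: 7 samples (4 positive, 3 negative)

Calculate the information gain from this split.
0.0741 bits

Information Gain = H(Y) - H(Y|Feature)

Before split:
P(positive) = 7/19 = 0.3684
H(Y) = 0.9495 bits

After split:
Feature=0: H = 0.8113 bits (weight = 12/19)
Feature=1: H = 0.9852 bits (weight = 7/19)
H(Y|Feature) = (12/19)×0.8113 + (7/19)×0.9852 = 0.8754 bits

Information Gain = 0.9495 - 0.8754 = 0.0741 bits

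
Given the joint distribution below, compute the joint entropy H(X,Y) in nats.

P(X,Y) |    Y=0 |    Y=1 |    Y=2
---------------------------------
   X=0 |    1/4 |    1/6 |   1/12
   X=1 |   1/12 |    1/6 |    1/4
1.7046 nats

Joint entropy is H(X,Y) = -Σ_{x,y} p(x,y) log p(x,y).

Summing over all non-zero entries:
H(X,Y) = -[1/4·log_e(1/4) + 1/6·log_e(1/6) + 1/12·log_e(1/12) + 1/12·log_e(1/12) + 1/6·log_e(1/6) + 1/4·log_e(1/4)]
H(X,Y) = 1.7046 nats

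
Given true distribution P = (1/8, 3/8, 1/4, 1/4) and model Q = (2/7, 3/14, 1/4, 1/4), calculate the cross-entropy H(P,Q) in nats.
1.4274 nats

Cross-entropy: H(P,Q) = -Σ p(x) log q(x)

Alternatively: H(P,Q) = H(P) + D_KL(P||Q)
H(P) = 1.3209 nats
D_KL(P||Q) = 0.1065 nats

H(P,Q) = 1.3209 + 0.1065 = 1.4274 nats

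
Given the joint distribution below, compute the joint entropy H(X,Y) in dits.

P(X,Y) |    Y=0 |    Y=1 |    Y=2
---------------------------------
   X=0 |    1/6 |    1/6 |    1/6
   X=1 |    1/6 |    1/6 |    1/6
0.7782 dits

Joint entropy is H(X,Y) = -Σ_{x,y} p(x,y) log p(x,y).

Summing over all non-zero entries:
H(X,Y) = -[1/6·log_10(1/6) + 1/6·log_10(1/6) + 1/6·log_10(1/6) + 1/6·log_10(1/6) + 1/6·log_10(1/6) + 1/6·log_10(1/6)]
H(X,Y) = 0.7782 dits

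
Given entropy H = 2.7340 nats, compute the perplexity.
15.3943

Perplexity is e^H (or exp(H) for natural log).

H = 2.7340 nats
Perplexity = e^2.7340 = 15.3943

Interpretation: The model's uncertainty is equivalent to choosing uniformly among 15.4 options.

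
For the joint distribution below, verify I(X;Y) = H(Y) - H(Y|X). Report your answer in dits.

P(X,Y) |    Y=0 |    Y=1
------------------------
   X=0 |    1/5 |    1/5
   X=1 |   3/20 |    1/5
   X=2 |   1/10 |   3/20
I(X;Y) = 0.0016 dits

Mutual information has multiple equivalent forms:
- I(X;Y) = H(X) - H(X|Y)
- I(X;Y) = H(Y) - H(Y|X)
- I(X;Y) = H(X) + H(Y) - H(X,Y)

Computing all quantities:
H(X) = 0.4693, H(Y) = 0.2989, H(X,Y) = 0.7666
H(X|Y) = 0.4677, H(Y|X) = 0.2973

Verification:
H(X) - H(X|Y) = 0.4693 - 0.4677 = 0.0016
H(Y) - H(Y|X) = 0.2989 - 0.2973 = 0.0016
H(X) + H(Y) - H(X,Y) = 0.4693 + 0.2989 - 0.7666 = 0.0016

All forms give I(X;Y) = 0.0016 dits. ✓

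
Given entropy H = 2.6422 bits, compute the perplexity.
6.2428

Perplexity is 2^H (or exp(H) for natural log).

H = 2.6422 bits
Perplexity = 2^2.6422 = 6.2428

Interpretation: The model's uncertainty is equivalent to choosing uniformly among 6.2 options.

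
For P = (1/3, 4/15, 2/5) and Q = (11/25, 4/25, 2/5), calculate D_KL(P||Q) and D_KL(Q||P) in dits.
D_KL(P||Q) = 0.0190, D_KL(Q||P) = 0.0176

KL divergence is not symmetric: D_KL(P||Q) ≠ D_KL(Q||P) in general.

D_KL(P||Q) = 0.0190 dits
D_KL(Q||P) = 0.0176 dits

No, they are not equal!

This asymmetry is why KL divergence is not a true distance metric.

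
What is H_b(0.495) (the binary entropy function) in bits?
0.9999 bits

The binary entropy function is:
H(p) = -p log(p) - (1-p) log(1-p)

H(0.495) = -0.495 × log_2(0.495) - 0.505 × log_2(0.505)
H(0.495) = 0.9999 bits

Note: Binary entropy is maximized at p=0.5 (H=1 bit) and minimized at p=0 or p=1 (H=0).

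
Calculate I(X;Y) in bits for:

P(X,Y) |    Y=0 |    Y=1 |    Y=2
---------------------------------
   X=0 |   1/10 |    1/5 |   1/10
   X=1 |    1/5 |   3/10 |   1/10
0.0100 bits

Mutual information: I(X;Y) = H(X) + H(Y) - H(X,Y)

Marginals:
P(X) = (2/5, 3/5), H(X) = 0.9710 bits
P(Y) = (3/10, 1/2, 1/5), H(Y) = 1.4855 bits

Joint entropy: H(X,Y) = 2.4464 bits

I(X;Y) = 0.9710 + 1.4855 - 2.4464 = 0.0100 bits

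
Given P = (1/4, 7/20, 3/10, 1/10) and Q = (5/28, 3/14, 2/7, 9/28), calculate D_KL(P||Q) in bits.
0.2218 bits

KL divergence: D_KL(P||Q) = Σ p(x) log(p(x)/q(x))

Computing term by term:
  x=0: 1/4 × log_2[(1/4)/(5/28)] = 1/4 × 0.4854 = 0.1214
  x=1: 7/20 × log_2[(7/20)/(3/14)] = 7/20 × 0.7078 = 0.2477
  x=2: 3/10 × log_2[(3/10)/(2/7)] = 3/10 × 0.0704 = 0.0211
  x=3: 1/10 × log_2[(1/10)/(9/28)] = 1/10 × -1.6845 = -0.1684

D_KL(P||Q) = 0.2218 bits

Note: KL divergence is always non-negative and equals 0 iff P = Q.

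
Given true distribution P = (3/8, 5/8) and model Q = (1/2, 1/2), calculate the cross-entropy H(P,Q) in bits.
1.0000 bits

Cross-entropy: H(P,Q) = -Σ p(x) log q(x)

Alternatively: H(P,Q) = H(P) + D_KL(P||Q)
H(P) = 0.9544 bits
D_KL(P||Q) = 0.0456 bits

H(P,Q) = 0.9544 + 0.0456 = 1.0000 bits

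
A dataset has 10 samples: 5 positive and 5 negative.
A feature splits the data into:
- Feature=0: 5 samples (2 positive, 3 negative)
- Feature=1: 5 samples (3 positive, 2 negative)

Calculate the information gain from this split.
0.0290 bits

Information Gain = H(Y) - H(Y|Feature)

Before split:
P(positive) = 5/10 = 0.5000
H(Y) = 1.0000 bits

After split:
Feature=0: H = 0.9710 bits (weight = 5/10)
Feature=1: H = 0.9710 bits (weight = 5/10)
H(Y|Feature) = (5/10)×0.9710 + (5/10)×0.9710 = 0.9710 bits

Information Gain = 1.0000 - 0.9710 = 0.0290 bits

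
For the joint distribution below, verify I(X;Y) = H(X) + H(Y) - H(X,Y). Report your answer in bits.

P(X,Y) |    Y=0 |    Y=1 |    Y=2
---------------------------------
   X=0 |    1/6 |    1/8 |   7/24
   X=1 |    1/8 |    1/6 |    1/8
I(X;Y) = 0.0379 bits

Mutual information has multiple equivalent forms:
- I(X;Y) = H(X) - H(X|Y)
- I(X;Y) = H(Y) - H(Y|X)
- I(X;Y) = H(X) + H(Y) - H(X,Y)

Computing all quantities:
H(X) = 0.9799, H(Y) = 1.5632, H(X,Y) = 2.5051
H(X|Y) = 0.9419, H(Y|X) = 1.5253

Verification:
H(X) - H(X|Y) = 0.9799 - 0.9419 = 0.0379
H(Y) - H(Y|X) = 1.5632 - 1.5253 = 0.0379
H(X) + H(Y) - H(X,Y) = 0.9799 + 1.5632 - 2.5051 = 0.0379

All forms give I(X;Y) = 0.0379 bits. ✓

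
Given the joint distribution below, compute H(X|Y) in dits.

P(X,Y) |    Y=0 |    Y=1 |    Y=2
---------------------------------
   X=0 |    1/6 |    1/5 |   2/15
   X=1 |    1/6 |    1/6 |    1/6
0.2996 dits

Using the chain rule: H(X|Y) = H(X,Y) - H(Y)

First, compute H(X,Y) = 0.7752 dits

Marginal P(Y) = (1/3, 11/30, 3/10)
H(Y) = 0.4757 dits

H(X|Y) = H(X,Y) - H(Y) = 0.7752 - 0.4757 = 0.2996 dits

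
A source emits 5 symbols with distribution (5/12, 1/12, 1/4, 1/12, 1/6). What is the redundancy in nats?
0.1853 nats

Redundancy measures how far a source is from maximum entropy:
R = H_max - H(X)

Maximum entropy for 5 symbols: H_max = log_e(5) = 1.6094 nats
Actual entropy: H(X) = 1.4241 nats
Redundancy: R = 1.6094 - 1.4241 = 0.1853 nats

This redundancy represents potential for compression: the source could be compressed by 0.1853 nats per symbol.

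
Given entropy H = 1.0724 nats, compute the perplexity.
2.9224

Perplexity is e^H (or exp(H) for natural log).

H = 1.0724 nats
Perplexity = e^1.0724 = 2.9224

Interpretation: The model's uncertainty is equivalent to choosing uniformly among 2.9 options.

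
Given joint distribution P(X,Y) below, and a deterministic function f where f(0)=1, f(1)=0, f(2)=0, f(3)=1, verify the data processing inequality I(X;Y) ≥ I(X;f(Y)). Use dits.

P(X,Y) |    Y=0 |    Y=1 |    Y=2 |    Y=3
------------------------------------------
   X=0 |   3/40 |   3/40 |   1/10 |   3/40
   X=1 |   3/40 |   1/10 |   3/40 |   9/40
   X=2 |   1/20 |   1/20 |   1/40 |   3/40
I(X;Y) = 0.0150, I(X;f(Y)) = 0.0055, inequality holds: 0.0150 ≥ 0.0055

Data Processing Inequality: For any Markov chain X → Y → Z, we have I(X;Y) ≥ I(X;Z).

Here Z = f(Y) is a deterministic function of Y, forming X → Y → Z.

Original I(X;Y) = 0.0150 dits

After applying f:
P(X,Z) where Z=f(Y):
- P(X,Z=0) = P(X,Y=1) + P(X,Y=2)
- P(X,Z=1) = P(X,Y=0) + P(X,Y=3)

I(X;Z) = I(X;f(Y)) = 0.0055 dits

Verification: 0.0150 ≥ 0.0055 ✓

Information cannot be created by processing; the function f can only lose information about X.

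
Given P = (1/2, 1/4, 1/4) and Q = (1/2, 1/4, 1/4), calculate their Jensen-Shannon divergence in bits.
0.0000 bits

Jensen-Shannon divergence is:
JSD(P||Q) = 0.5 × D_KL(P||M) + 0.5 × D_KL(Q||M)
where M = 0.5 × (P + Q) is the mixture distribution.

M = 0.5 × (1/2, 1/4, 1/4) + 0.5 × (1/2, 1/4, 1/4) = (1/2, 1/4, 1/4)

D_KL(P||M) = 0.0000 bits
D_KL(Q||M) = 0.0000 bits

JSD(P||Q) = 0.5 × 0.0000 + 0.5 × 0.0000 = 0.0000 bits

Unlike KL divergence, JSD is symmetric and bounded: 0 ≤ JSD ≤ log(2).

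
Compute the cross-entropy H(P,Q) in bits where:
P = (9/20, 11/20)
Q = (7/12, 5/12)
1.0446 bits

Cross-entropy: H(P,Q) = -Σ p(x) log q(x)

Alternatively: H(P,Q) = H(P) + D_KL(P||Q)
H(P) = 0.9928 bits
D_KL(P||Q) = 0.0518 bits

H(P,Q) = 0.9928 + 0.0518 = 1.0446 bits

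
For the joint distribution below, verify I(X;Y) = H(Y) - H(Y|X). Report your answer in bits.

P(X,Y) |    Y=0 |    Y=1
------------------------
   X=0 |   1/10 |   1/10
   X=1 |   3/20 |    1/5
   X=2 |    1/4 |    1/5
I(X;Y) = 0.0092 bits

Mutual information has multiple equivalent forms:
- I(X;Y) = H(X) - H(X|Y)
- I(X;Y) = H(Y) - H(Y|X)
- I(X;Y) = H(X) + H(Y) - H(X,Y)

Computing all quantities:
H(X) = 1.5129, H(Y) = 1.0000, H(X,Y) = 2.5037
H(X|Y) = 1.5037, H(Y|X) = 0.9908

Verification:
H(X) - H(X|Y) = 1.5129 - 1.5037 = 0.0092
H(Y) - H(Y|X) = 1.0000 - 0.9908 = 0.0092
H(X) + H(Y) - H(X,Y) = 1.5129 + 1.0000 - 2.5037 = 0.0092

All forms give I(X;Y) = 0.0092 bits. ✓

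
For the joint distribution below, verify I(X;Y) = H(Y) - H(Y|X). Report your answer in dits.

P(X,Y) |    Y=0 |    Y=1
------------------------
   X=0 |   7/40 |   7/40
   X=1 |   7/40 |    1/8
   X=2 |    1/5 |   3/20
I(X;Y) = 0.0012 dits

Mutual information has multiple equivalent forms:
- I(X;Y) = H(X) - H(X|Y)
- I(X;Y) = H(Y) - H(Y|X)
- I(X;Y) = H(X) + H(Y) - H(X,Y)

Computing all quantities:
H(X) = 0.4760, H(Y) = 0.2989, H(X,Y) = 0.7737
H(X|Y) = 0.4748, H(Y|X) = 0.2977

Verification:
H(X) - H(X|Y) = 0.4760 - 0.4748 = 0.0012
H(Y) - H(Y|X) = 0.2989 - 0.2977 = 0.0012
H(X) + H(Y) - H(X,Y) = 0.4760 + 0.2989 - 0.7737 = 0.0012

All forms give I(X;Y) = 0.0012 dits. ✓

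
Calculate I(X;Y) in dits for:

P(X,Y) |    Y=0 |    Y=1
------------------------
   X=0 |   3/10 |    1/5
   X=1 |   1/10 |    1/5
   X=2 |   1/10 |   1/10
0.0118 dits

Mutual information: I(X;Y) = H(X) + H(Y) - H(X,Y)

Marginals:
P(X) = (1/2, 3/10, 1/5), H(X) = 0.4472 dits
P(Y) = (1/2, 1/2), H(Y) = 0.3010 dits

Joint entropy: H(X,Y) = 0.7365 dits

I(X;Y) = 0.4472 + 0.3010 - 0.7365 = 0.0118 dits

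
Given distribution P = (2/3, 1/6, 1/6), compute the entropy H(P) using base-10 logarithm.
0.3768 dits

Shannon entropy is H(X) = -Σ p(x) log p(x).

For P = (2/3, 1/6, 1/6):
H = -2/3 × log_10(2/3) -1/6 × log_10(1/6) -1/6 × log_10(1/6)
H = 0.3768 dits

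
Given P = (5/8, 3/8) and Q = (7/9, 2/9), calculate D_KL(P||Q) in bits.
0.0859 bits

KL divergence: D_KL(P||Q) = Σ p(x) log(p(x)/q(x))

Computing term by term:
  x=0: 5/8 × log_2[(5/8)/(7/9)] = 5/8 × -0.3155 = -0.1972
  x=1: 3/8 × log_2[(3/8)/(2/9)] = 3/8 × 0.7549 = 0.2831

D_KL(P||Q) = 0.0859 bits

Note: KL divergence is always non-negative and equals 0 iff P = Q.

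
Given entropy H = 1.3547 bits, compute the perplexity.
2.5574

Perplexity is 2^H (or exp(H) for natural log).

H = 1.3547 bits
Perplexity = 2^1.3547 = 2.5574

Interpretation: The model's uncertainty is equivalent to choosing uniformly among 2.6 options.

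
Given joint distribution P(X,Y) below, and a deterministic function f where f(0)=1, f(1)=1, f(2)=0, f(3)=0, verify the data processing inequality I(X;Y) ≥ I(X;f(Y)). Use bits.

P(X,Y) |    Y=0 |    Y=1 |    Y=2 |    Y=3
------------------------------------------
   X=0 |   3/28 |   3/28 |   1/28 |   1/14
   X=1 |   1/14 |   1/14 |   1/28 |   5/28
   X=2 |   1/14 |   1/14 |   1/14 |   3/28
I(X;Y) = 0.0600, I(X;f(Y)) = 0.0395, inequality holds: 0.0600 ≥ 0.0395

Data Processing Inequality: For any Markov chain X → Y → Z, we have I(X;Y) ≥ I(X;Z).

Here Z = f(Y) is a deterministic function of Y, forming X → Y → Z.

Original I(X;Y) = 0.0600 bits

After applying f:
P(X,Z) where Z=f(Y):
- P(X,Z=0) = P(X,Y=2) + P(X,Y=3)
- P(X,Z=1) = P(X,Y=0) + P(X,Y=1)

I(X;Z) = I(X;f(Y)) = 0.0395 bits

Verification: 0.0600 ≥ 0.0395 ✓

Information cannot be created by processing; the function f can only lose information about X.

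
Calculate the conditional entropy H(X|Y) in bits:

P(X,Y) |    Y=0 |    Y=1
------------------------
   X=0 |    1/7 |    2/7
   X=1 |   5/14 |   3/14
0.9242 bits

Using the chain rule: H(X|Y) = H(X,Y) - H(Y)

First, compute H(X,Y) = 1.9242 bits

Marginal P(Y) = (1/2, 1/2)
H(Y) = 1.0000 bits

H(X|Y) = H(X,Y) - H(Y) = 1.9242 - 1.0000 = 0.9242 bits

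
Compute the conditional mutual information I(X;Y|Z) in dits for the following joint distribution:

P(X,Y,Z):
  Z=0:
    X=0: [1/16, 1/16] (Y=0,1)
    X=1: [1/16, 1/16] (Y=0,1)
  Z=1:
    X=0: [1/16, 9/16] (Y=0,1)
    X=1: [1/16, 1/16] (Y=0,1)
0.0209 dits

Conditional mutual information: I(X;Y|Z) = H(X|Z) + H(Y|Z) - H(X,Y|Z)

H(Z) = 0.2442
H(X,Z) = 0.4662 → H(X|Z) = 0.2220
H(Y,Z) = 0.4662 → H(Y|Z) = 0.2220
H(X,Y,Z) = 0.6674 → H(X,Y|Z) = 0.4231

I(X;Y|Z) = 0.2220 + 0.2220 - 0.4231 = 0.0209 dits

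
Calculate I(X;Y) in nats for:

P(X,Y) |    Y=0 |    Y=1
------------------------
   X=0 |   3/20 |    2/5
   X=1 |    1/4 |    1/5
0.0416 nats

Mutual information: I(X;Y) = H(X) + H(Y) - H(X,Y)

Marginals:
P(X) = (11/20, 9/20), H(X) = 0.6881 nats
P(Y) = (2/5, 3/5), H(Y) = 0.6730 nats

Joint entropy: H(X,Y) = 1.3195 nats

I(X;Y) = 0.6881 + 0.6730 - 1.3195 = 0.0416 nats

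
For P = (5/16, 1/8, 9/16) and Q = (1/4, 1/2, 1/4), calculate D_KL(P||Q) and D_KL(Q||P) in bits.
D_KL(P||Q) = 0.5087, D_KL(Q||P) = 0.6270

KL divergence is not symmetric: D_KL(P||Q) ≠ D_KL(Q||P) in general.

D_KL(P||Q) = 0.5087 bits
D_KL(Q||P) = 0.6270 bits

No, they are not equal!

This asymmetry is why KL divergence is not a true distance metric.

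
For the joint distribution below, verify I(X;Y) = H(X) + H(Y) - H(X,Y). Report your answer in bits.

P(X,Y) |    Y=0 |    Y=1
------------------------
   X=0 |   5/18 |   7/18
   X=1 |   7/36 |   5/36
I(X;Y) = 0.0179 bits

Mutual information has multiple equivalent forms:
- I(X;Y) = H(X) - H(X|Y)
- I(X;Y) = H(Y) - H(Y|X)
- I(X;Y) = H(X) + H(Y) - H(X,Y)

Computing all quantities:
H(X) = 0.9183, H(Y) = 0.9978, H(X,Y) = 1.8982
H(X|Y) = 0.9004, H(Y|X) = 0.9799

Verification:
H(X) - H(X|Y) = 0.9183 - 0.9004 = 0.0179
H(Y) - H(Y|X) = 0.9978 - 0.9799 = 0.0179
H(X) + H(Y) - H(X,Y) = 0.9183 + 0.9978 - 1.8982 = 0.0179

All forms give I(X;Y) = 0.0179 bits. ✓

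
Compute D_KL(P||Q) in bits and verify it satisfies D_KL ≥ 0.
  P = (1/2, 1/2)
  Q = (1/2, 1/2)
0.0000 bits

KL divergence satisfies the Gibbs inequality: D_KL(P||Q) ≥ 0 for all distributions P, Q.

D_KL(P||Q) = Σ p(x) log(p(x)/q(x))
Term by term:
  x=0: 1/2 × log_2[(1/2)/(1/2)] = 0.0000
  x=1: 1/2 × log_2[(1/2)/(1/2)] = 0.0000
D_KL(P||Q) = 0.0000 bits

D_KL(P||Q) = 0.0000 ≥ 0 ✓

This non-negativity is a fundamental property: relative entropy cannot be negative because it measures how different Q is from P.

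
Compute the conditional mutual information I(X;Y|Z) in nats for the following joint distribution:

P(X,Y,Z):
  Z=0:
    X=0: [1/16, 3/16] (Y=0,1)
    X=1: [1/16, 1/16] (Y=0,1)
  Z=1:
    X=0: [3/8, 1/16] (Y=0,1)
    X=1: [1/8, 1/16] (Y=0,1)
0.0254 nats

Conditional mutual information: I(X;Y|Z) = H(X|Z) + H(Y|Z) - H(X,Y|Z)

H(Z) = 0.6616
H(X,Z) = 1.2820 → H(X|Z) = 0.6205
H(Y,Z) = 1.2130 → H(Y|Z) = 0.5514
H(X,Y,Z) = 1.8080 → H(X,Y|Z) = 1.1465

I(X;Y|Z) = 0.6205 + 0.5514 - 1.1465 = 0.0254 nats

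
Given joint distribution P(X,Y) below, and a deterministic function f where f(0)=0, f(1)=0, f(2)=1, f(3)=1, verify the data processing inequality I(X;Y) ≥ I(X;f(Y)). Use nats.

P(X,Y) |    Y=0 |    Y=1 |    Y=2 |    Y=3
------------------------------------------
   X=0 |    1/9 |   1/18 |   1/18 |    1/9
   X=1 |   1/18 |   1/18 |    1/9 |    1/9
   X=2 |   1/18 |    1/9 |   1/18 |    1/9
I(X;Y) = 0.0393, I(X;f(Y)) = 0.0127, inequality holds: 0.0393 ≥ 0.0127

Data Processing Inequality: For any Markov chain X → Y → Z, we have I(X;Y) ≥ I(X;Z).

Here Z = f(Y) is a deterministic function of Y, forming X → Y → Z.

Original I(X;Y) = 0.0393 nats

After applying f:
P(X,Z) where Z=f(Y):
- P(X,Z=0) = P(X,Y=0) + P(X,Y=1)
- P(X,Z=1) = P(X,Y=2) + P(X,Y=3)

I(X;Z) = I(X;f(Y)) = 0.0127 nats

Verification: 0.0393 ≥ 0.0127 ✓

Information cannot be created by processing; the function f can only lose information about X.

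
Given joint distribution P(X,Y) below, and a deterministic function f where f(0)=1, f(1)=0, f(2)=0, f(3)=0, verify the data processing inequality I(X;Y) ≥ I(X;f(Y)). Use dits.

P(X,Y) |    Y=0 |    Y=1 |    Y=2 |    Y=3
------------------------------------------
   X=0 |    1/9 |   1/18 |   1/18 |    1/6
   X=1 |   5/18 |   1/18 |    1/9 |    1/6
I(X;Y) = 0.0093, I(X;f(Y)) = 0.0063, inequality holds: 0.0093 ≥ 0.0063

Data Processing Inequality: For any Markov chain X → Y → Z, we have I(X;Y) ≥ I(X;Z).

Here Z = f(Y) is a deterministic function of Y, forming X → Y → Z.

Original I(X;Y) = 0.0093 dits

After applying f:
P(X,Z) where Z=f(Y):
- P(X,Z=0) = P(X,Y=1) + P(X,Y=2) + P(X,Y=3)
- P(X,Z=1) = P(X,Y=0)

I(X;Z) = I(X;f(Y)) = 0.0063 dits

Verification: 0.0093 ≥ 0.0063 ✓

Information cannot be created by processing; the function f can only lose information about X.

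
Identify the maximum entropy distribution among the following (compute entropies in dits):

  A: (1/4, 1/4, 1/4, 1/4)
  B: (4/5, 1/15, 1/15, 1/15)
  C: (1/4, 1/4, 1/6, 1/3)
A

For a discrete distribution over n outcomes, entropy is maximized by the uniform distribution.

Computing entropies:
H(A) = 0.6021 dits
H(B) = 0.3127 dits
H(C) = 0.5898 dits

The uniform distribution (where all probabilities equal 1/4) achieves the maximum entropy of log_10(4) = 0.6021 dits.

Distribution A has the highest entropy.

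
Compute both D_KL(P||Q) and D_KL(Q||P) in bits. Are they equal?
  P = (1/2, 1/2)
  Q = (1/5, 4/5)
D_KL(P||Q) = 0.3219, D_KL(Q||P) = 0.2781

KL divergence is not symmetric: D_KL(P||Q) ≠ D_KL(Q||P) in general.

D_KL(P||Q) = 0.3219 bits
D_KL(Q||P) = 0.2781 bits

No, they are not equal!

This asymmetry is why KL divergence is not a true distance metric.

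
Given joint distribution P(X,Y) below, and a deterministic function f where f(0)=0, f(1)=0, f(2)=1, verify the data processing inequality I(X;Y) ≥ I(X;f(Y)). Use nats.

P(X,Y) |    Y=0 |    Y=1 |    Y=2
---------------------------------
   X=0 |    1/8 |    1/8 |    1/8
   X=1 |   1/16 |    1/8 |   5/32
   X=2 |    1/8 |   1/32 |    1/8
I(X;Y) = 0.0466, I(X;f(Y)) = 0.0067, inequality holds: 0.0466 ≥ 0.0067

Data Processing Inequality: For any Markov chain X → Y → Z, we have I(X;Y) ≥ I(X;Z).

Here Z = f(Y) is a deterministic function of Y, forming X → Y → Z.

Original I(X;Y) = 0.0466 nats

After applying f:
P(X,Z) where Z=f(Y):
- P(X,Z=0) = P(X,Y=0) + P(X,Y=1)
- P(X,Z=1) = P(X,Y=2)

I(X;Z) = I(X;f(Y)) = 0.0067 nats

Verification: 0.0466 ≥ 0.0067 ✓

Information cannot be created by processing; the function f can only lose information about X.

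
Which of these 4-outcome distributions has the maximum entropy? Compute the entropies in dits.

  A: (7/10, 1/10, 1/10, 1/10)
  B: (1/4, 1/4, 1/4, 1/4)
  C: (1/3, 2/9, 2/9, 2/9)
B

For a discrete distribution over n outcomes, entropy is maximized by the uniform distribution.

Computing entropies:
H(A) = 0.4084 dits
H(B) = 0.6021 dits
H(C) = 0.5945 dits

The uniform distribution (where all probabilities equal 1/4) achieves the maximum entropy of log_10(4) = 0.6021 dits.

Distribution B has the highest entropy.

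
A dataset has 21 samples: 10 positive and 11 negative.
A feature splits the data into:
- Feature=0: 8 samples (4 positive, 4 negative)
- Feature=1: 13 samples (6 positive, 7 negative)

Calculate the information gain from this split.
0.0010 bits

Information Gain = H(Y) - H(Y|Feature)

Before split:
P(positive) = 10/21 = 0.4762
H(Y) = 0.9984 bits

After split:
Feature=0: H = 1.0000 bits (weight = 8/21)
Feature=1: H = 0.9957 bits (weight = 13/21)
H(Y|Feature) = (8/21)×1.0000 + (13/21)×0.9957 = 0.9974 bits

Information Gain = 0.9984 - 0.9974 = 0.0010 bits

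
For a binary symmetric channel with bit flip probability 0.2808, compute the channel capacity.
0.1435 bits

For a binary symmetric channel (BSC) with error probability p:
Capacity C = 1 - H(p) bits per symbol

where H(p) = -p log₂(p) - (1-p) log₂(1-p) is the binary entropy function.

H(0.2808) = 0.8565 bits
C = 1 - 0.8565 = 0.1435 bits per symbol

This means we can reliably transmit up to 0.1435 bits of information per channel use.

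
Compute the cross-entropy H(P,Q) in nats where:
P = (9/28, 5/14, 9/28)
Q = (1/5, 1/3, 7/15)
1.1547 nats

Cross-entropy: H(P,Q) = -Σ p(x) log q(x)

Alternatively: H(P,Q) = H(P) + D_KL(P||Q)
H(P) = 1.0974 nats
D_KL(P||Q) = 0.0573 nats

H(P,Q) = 1.0974 + 0.0573 = 1.1547 nats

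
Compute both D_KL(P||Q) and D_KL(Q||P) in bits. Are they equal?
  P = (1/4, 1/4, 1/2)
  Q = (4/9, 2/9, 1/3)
D_KL(P||Q) = 0.1274, D_KL(Q||P) = 0.1362

KL divergence is not symmetric: D_KL(P||Q) ≠ D_KL(Q||P) in general.

D_KL(P||Q) = 0.1274 bits
D_KL(Q||P) = 0.1362 bits

No, they are not equal!

This asymmetry is why KL divergence is not a true distance metric.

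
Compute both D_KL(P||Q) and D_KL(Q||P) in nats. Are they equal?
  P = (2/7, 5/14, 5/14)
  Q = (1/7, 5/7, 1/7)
D_KL(P||Q) = 0.2777, D_KL(Q||P) = 0.2652

KL divergence is not symmetric: D_KL(P||Q) ≠ D_KL(Q||P) in general.

D_KL(P||Q) = 0.2777 nats
D_KL(Q||P) = 0.2652 nats

No, they are not equal!

This asymmetry is why KL divergence is not a true distance metric.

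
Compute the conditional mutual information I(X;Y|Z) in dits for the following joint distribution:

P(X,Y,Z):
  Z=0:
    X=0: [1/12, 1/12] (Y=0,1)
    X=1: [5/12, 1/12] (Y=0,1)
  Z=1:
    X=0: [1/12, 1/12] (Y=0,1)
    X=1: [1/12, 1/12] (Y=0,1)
0.0148 dits

Conditional mutual information: I(X;Y|Z) = H(X|Z) + H(Y|Z) - H(X,Y|Z)

H(Z) = 0.2764
H(X,Z) = 0.5396 → H(X|Z) = 0.2632
H(Y,Z) = 0.5396 → H(Y|Z) = 0.2632
H(X,Y,Z) = 0.7879 → H(X,Y|Z) = 0.5115

I(X;Y|Z) = 0.2632 + 0.2632 - 0.5115 = 0.0148 dits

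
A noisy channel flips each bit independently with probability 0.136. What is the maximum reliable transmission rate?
0.4263 bits

For a binary symmetric channel (BSC) with error probability p:
Capacity C = 1 - H(p) bits per symbol

where H(p) = -p log₂(p) - (1-p) log₂(1-p) is the binary entropy function.

H(0.136) = 0.5737 bits
C = 1 - 0.5737 = 0.4263 bits per symbol

This means we can reliably transmit up to 0.4263 bits of information per channel use.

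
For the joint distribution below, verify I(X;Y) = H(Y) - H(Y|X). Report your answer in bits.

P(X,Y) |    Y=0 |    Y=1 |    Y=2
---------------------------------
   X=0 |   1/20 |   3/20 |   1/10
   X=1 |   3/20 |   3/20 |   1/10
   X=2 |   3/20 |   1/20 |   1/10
I(X;Y) = 0.0813 bits

Mutual information has multiple equivalent forms:
- I(X;Y) = H(X) - H(X|Y)
- I(X;Y) = H(Y) - H(Y|X)
- I(X;Y) = H(X) + H(Y) - H(X,Y)

Computing all quantities:
H(X) = 1.5710, H(Y) = 1.5813, H(X,Y) = 3.0710
H(X|Y) = 1.4897, H(Y|X) = 1.5000

Verification:
H(X) - H(X|Y) = 1.5710 - 1.4897 = 0.0813
H(Y) - H(Y|X) = 1.5813 - 1.5000 = 0.0813
H(X) + H(Y) - H(X,Y) = 1.5710 + 1.5813 - 3.0710 = 0.0813

All forms give I(X;Y) = 0.0813 bits. ✓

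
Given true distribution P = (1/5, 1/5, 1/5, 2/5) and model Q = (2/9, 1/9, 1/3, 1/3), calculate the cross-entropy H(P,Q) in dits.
0.6078 dits

Cross-entropy: H(P,Q) = -Σ p(x) log q(x)

Alternatively: H(P,Q) = H(P) + D_KL(P||Q)
H(P) = 0.5786 dits
D_KL(P||Q) = 0.0292 dits

H(P,Q) = 0.5786 + 0.0292 = 0.6078 dits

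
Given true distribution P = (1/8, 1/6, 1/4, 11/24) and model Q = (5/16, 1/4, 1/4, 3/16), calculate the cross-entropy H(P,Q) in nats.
1.4903 nats

Cross-entropy: H(P,Q) = -Σ p(x) log q(x)

Alternatively: H(P,Q) = H(P) + D_KL(P||Q)
H(P) = 1.2627 nats
D_KL(P||Q) = 0.2276 nats

H(P,Q) = 1.2627 + 0.2276 = 1.4903 nats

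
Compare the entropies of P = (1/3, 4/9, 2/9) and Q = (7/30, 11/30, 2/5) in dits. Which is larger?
Q

Computing entropies in dits:
H(P) = 0.4607
H(Q) = 0.4664

Distribution Q has higher entropy.

Intuition: The distribution closer to uniform (more spread out) has higher entropy.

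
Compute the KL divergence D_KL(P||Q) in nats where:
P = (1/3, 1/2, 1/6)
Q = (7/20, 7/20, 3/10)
0.0641 nats

KL divergence: D_KL(P||Q) = Σ p(x) log(p(x)/q(x))

Computing term by term:
  x=0: 1/3 × log_e[(1/3)/(7/20)] = 1/3 × -0.0488 = -0.0163
  x=1: 1/2 × log_e[(1/2)/(7/20)] = 1/2 × 0.3567 = 0.1783
  x=2: 1/6 × log_e[(1/6)/(3/10)] = 1/6 × -0.5878 = -0.0980

D_KL(P||Q) = 0.0641 nats

Note: KL divergence is always non-negative and equals 0 iff P = Q.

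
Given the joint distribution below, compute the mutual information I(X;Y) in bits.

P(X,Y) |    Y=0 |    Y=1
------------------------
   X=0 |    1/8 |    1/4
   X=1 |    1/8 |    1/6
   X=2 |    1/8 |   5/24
0.0046 bits

Mutual information: I(X;Y) = H(X) + H(Y) - H(X,Y)

Marginals:
P(X) = (3/8, 7/24, 1/3), H(X) = 1.5774 bits
P(Y) = (3/8, 5/8), H(Y) = 0.9544 bits

Joint entropy: H(X,Y) = 2.5273 bits

I(X;Y) = 1.5774 + 0.9544 - 2.5273 = 0.0046 bits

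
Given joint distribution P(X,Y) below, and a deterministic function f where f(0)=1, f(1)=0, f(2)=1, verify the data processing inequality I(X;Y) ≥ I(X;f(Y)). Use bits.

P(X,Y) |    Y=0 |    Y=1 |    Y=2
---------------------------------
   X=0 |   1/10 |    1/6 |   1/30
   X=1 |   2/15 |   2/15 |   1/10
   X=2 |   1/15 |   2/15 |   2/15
I(X;Y) = 0.0630, I(X;f(Y)) = 0.0194, inequality holds: 0.0630 ≥ 0.0194

Data Processing Inequality: For any Markov chain X → Y → Z, we have I(X;Y) ≥ I(X;Z).

Here Z = f(Y) is a deterministic function of Y, forming X → Y → Z.

Original I(X;Y) = 0.0630 bits

After applying f:
P(X,Z) where Z=f(Y):
- P(X,Z=0) = P(X,Y=1)
- P(X,Z=1) = P(X,Y=0) + P(X,Y=2)

I(X;Z) = I(X;f(Y)) = 0.0194 bits

Verification: 0.0630 ≥ 0.0194 ✓

Information cannot be created by processing; the function f can only lose information about X.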